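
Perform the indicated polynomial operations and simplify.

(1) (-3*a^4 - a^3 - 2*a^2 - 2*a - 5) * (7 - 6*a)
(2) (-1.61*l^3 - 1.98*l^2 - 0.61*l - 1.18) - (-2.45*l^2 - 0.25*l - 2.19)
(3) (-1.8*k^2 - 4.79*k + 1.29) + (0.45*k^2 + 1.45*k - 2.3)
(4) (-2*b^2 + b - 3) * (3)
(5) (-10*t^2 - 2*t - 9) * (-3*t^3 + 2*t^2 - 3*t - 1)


(1) = 18*a^5 - 15*a^4 + 5*a^3 - 2*a^2 + 16*a - 35
(2) = -1.61*l^3 + 0.47*l^2 - 0.36*l + 1.01
(3) = -1.35*k^2 - 3.34*k - 1.01
(4) = -6*b^2 + 3*b - 9
(5) = 30*t^5 - 14*t^4 + 53*t^3 - 2*t^2 + 29*t + 9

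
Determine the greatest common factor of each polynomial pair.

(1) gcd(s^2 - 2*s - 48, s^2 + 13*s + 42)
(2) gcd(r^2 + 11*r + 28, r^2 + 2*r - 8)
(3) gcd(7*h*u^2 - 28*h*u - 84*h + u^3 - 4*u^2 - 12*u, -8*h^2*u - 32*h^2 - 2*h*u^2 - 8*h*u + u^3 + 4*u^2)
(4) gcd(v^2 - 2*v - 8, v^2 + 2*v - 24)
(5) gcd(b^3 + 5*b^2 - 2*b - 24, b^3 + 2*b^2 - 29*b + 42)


(1) = gcd((s - 8)*(s + 6), (s + 6)*(s + 7)) = s + 6
(2) = gcd((r + 4)*(r + 7), (r - 2)*(r + 4)) = r + 4
(3) = 1
(4) = gcd((v - 4)*(v + 2), (v - 4)*(v + 6)) = v - 4
(5) = gcd((b - 2)*(b + 3)*(b + 4), (b - 3)*(b - 2)*(b + 7)) = b - 2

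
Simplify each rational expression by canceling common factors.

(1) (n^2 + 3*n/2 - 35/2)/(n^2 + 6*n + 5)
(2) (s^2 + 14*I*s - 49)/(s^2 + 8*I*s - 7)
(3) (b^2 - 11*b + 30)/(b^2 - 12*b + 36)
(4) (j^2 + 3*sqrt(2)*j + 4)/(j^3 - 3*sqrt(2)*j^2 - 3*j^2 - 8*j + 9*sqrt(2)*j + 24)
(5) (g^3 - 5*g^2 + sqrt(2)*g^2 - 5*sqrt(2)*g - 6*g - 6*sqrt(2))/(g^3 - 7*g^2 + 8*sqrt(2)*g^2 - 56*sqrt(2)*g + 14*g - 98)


(1) = (2*n - 7)/(2*n + 2)
(2) = (s + 7*I)/(s + I)
(3) = (b - 5)/(b - 6)
(4) = (j + 2*sqrt(2))/(j^2 + j*(-4*sqrt(2) - 3) + 12*sqrt(2))
(5) = (g^2 - 5*g - 6)/(g^2 + g*(-7 + 7*sqrt(2)) - 49*sqrt(2))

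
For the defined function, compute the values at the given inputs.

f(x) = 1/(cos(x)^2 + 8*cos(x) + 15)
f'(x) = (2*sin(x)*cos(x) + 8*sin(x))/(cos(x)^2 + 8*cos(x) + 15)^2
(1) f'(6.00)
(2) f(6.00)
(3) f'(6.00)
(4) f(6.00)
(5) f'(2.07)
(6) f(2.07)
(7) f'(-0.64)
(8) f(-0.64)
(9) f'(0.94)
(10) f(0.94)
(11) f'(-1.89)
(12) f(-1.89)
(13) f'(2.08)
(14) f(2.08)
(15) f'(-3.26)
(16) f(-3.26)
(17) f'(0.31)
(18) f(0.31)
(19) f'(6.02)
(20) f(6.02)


(1) = -0.00
(2) = 0.04
(3) = -0.00
(4) = 0.04
(5) = 0.05
(6) = 0.09
(7) = -0.01
(8) = 0.05
(9) = 0.02
(10) = 0.05
(11) = -0.04
(12) = 0.08
(13) = 0.05
(14) = 0.09
(15) = 0.01
(16) = 0.12
(17) = 0.01
(18) = 0.04
(19) = -0.00
(20) = 0.04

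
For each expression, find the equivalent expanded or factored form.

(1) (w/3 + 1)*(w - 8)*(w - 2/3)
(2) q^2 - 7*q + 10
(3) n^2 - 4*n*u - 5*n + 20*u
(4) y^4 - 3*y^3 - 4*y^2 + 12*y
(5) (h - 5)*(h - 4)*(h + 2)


(1) = w^3/3 - 17*w^2/9 - 62*w/9 + 16/3
(2) = (q - 5)*(q - 2)
(3) = (n - 5)*(n - 4*u)
(4) = y*(y - 3)*(y - 2)*(y + 2)
(5) = h^3 - 7*h^2 + 2*h + 40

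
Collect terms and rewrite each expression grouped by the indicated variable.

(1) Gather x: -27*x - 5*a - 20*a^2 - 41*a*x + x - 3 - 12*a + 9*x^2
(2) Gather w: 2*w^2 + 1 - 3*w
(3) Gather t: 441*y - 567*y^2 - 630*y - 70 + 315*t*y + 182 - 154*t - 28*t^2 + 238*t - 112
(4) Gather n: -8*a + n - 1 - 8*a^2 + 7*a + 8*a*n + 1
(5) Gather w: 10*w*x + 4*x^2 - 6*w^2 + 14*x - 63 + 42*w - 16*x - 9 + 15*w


(1) = -20*a^2 - 17*a + 9*x^2 + x*(-41*a - 26) - 3
(2) = 2*w^2 - 3*w + 1
(3) = -28*t^2 + t*(315*y + 84) - 567*y^2 - 189*y
(4) = -8*a^2 - a + n*(8*a + 1)
(5) = -6*w^2 + w*(10*x + 57) + 4*x^2 - 2*x - 72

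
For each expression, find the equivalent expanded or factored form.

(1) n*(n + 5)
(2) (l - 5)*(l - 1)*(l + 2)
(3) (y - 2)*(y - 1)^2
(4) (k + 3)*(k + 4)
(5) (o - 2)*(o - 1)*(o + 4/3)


(1) = n^2 + 5*n
(2) = l^3 - 4*l^2 - 7*l + 10
(3) = y^3 - 4*y^2 + 5*y - 2
(4) = k^2 + 7*k + 12
(5) = o^3 - 5*o^2/3 - 2*o + 8/3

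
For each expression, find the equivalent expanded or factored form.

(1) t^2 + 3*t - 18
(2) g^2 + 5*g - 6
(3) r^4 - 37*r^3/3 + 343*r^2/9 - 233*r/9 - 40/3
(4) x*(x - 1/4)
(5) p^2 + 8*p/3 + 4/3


(1) = (t - 3)*(t + 6)
(2) = (g - 1)*(g + 6)
(3) = (r - 8)*(r - 3)*(r - 5/3)*(r + 1/3)
(4) = x^2 - x/4
(5) = (p + 2/3)*(p + 2)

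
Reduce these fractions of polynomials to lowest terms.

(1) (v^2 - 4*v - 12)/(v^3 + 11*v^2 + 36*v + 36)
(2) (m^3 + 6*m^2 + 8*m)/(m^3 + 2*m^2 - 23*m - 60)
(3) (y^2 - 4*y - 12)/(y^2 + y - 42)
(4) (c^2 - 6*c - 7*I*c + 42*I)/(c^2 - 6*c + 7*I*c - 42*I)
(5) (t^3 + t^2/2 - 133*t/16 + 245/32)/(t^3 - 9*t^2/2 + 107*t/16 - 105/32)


(1) = (v - 6)/(v^2 + 9*v + 18)
(2) = (m^2 + 2*m)/(m^2 - 2*m - 15)
(3) = (y + 2)/(y + 7)
(4) = (c - 7*I)/(c + 7*I)
(5) = (2*t + 7)/(2*t - 3)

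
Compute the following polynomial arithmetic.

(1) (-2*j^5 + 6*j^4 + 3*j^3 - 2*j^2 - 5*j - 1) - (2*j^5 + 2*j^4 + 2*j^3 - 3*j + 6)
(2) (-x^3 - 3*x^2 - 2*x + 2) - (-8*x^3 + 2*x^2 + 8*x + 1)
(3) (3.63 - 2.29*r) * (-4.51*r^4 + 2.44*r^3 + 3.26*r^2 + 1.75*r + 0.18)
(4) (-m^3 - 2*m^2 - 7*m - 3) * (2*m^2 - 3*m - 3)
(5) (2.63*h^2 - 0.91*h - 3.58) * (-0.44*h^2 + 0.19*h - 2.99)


(1) = -4*j^5 + 4*j^4 + j^3 - 2*j^2 - 2*j - 7
(2) = 7*x^3 - 5*x^2 - 10*x + 1
(3) = 10.3279*r^5 - 21.9589*r^4 + 1.3918*r^3 + 7.8263*r^2 + 5.9403*r + 0.6534
(4) = -2*m^5 - m^4 - 5*m^3 + 21*m^2 + 30*m + 9
(5) = -1.1572*h^4 + 0.9001*h^3 - 6.4614*h^2 + 2.0407*h + 10.7042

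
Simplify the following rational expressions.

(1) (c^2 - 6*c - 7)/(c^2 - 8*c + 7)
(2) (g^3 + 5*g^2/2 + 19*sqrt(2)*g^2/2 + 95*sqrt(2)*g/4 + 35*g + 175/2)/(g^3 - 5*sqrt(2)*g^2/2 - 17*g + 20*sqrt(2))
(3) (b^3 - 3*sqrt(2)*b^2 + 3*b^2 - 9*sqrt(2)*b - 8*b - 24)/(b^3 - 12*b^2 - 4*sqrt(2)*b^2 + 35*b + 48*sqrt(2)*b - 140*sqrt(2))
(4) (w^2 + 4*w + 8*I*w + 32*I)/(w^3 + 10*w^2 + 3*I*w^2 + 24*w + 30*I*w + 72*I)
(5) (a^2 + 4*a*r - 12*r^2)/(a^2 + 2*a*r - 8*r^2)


(1) = (c + 1)/(c - 1)
(2) = (8*g^2 + g*(20 + 56*sqrt(2)) + 140*sqrt(2))/(8*g^2 - 40*sqrt(2)*g + 64)
(3) = (b^2 + b*(sqrt(2) + 3) + 3*sqrt(2))/(b^2 - 12*b + 35)
(4) = (w + 8*I)/(w^2 + w*(6 + 3*I) + 18*I)
(5) = (a + 6*r)/(a + 4*r)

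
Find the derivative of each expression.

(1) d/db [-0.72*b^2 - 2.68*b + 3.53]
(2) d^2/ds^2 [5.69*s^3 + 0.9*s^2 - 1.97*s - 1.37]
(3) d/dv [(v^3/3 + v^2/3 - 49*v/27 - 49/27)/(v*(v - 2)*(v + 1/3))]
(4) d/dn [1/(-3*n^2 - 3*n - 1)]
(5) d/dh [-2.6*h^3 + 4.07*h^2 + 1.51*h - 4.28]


(1) = -1.44*b - 2.68
(2) = 34.14*s + 1.8
(3) = 2*(-36*v^4 + 129*v^3 + 89*v^2 - 245*v - 49)/(9*v^2*(9*v^4 - 30*v^3 + 13*v^2 + 20*v + 4))
(4) = 3*(2*n + 1)/(3*n^2 + 3*n + 1)^2
(5) = -7.8*h^2 + 8.14*h + 1.51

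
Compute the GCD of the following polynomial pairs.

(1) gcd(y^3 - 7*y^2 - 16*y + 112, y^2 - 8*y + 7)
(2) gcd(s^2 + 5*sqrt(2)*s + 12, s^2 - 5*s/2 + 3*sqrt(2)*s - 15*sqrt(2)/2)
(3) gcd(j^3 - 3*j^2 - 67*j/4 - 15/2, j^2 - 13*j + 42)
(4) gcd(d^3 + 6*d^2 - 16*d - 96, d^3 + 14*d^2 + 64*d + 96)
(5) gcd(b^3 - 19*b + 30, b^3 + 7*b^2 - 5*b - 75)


(1) = y - 7
(2) = gcd((s + 2*sqrt(2))*(s + 3*sqrt(2)), (s - 5/2)*(s + 3*sqrt(2))) = s + 3*sqrt(2)
(3) = j - 6
(4) = gcd((d - 4)*(d + 4)*(d + 6), (d + 4)^2*(d + 6)) = d^2 + 10*d + 24
(5) = b^2 + 2*b - 15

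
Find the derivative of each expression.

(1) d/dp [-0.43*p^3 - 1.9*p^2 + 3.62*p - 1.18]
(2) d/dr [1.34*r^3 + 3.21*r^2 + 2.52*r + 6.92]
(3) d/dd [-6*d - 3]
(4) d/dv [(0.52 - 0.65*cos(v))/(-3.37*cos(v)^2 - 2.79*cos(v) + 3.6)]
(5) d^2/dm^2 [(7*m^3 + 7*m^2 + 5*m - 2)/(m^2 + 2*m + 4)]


(1) = -1.29*p^2 - 3.8*p + 3.62
(2) = 4.02*r^2 + 6.42*r + 2.52
(3) = -6
(4) = (2.1905*cos(v)^2 - 3.5048*cos(v) + 0.8892)*sin(v)/(11.3569*cos(v)^4 + 18.8046*cos(v)^3 - 16.4799*cos(v)^2 - 20.088*cos(v) + 12.96)
(5) = 6*(-3*m^3 + 26*m^2 + 88*m + 24)/(m^6 + 6*m^5 + 24*m^4 + 56*m^3 + 96*m^2 + 96*m + 64)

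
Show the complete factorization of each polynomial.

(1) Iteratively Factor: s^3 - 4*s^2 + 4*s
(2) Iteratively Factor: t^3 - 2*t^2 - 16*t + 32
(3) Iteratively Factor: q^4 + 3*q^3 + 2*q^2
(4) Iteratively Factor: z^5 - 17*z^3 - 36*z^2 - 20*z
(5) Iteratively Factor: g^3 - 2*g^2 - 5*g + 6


(1) = (s - 2)*(s^2 - 2*s) = s*(s - 2)*(s - 2)
(2) = (t + 4)*(t^2 - 6*t + 8) = (t - 4)*(t + 4)*(t - 2)
(3) = (q + 2)*(q^3 + q^2) = q*(q + 2)*(q^2 + q) = q^2*(q + 2)*(q + 1)
(4) = (z + 2)*(z^4 - 2*z^3 - 13*z^2 - 10*z) = z*(z + 2)*(z^3 - 2*z^2 - 13*z - 10) = z*(z + 1)*(z + 2)*(z^2 - 3*z - 10) = z*(z - 5)*(z + 1)*(z + 2)*(z + 2)
(5) = (g - 1)*(g^2 - g - 6) = (g - 1)*(g + 2)*(g - 3)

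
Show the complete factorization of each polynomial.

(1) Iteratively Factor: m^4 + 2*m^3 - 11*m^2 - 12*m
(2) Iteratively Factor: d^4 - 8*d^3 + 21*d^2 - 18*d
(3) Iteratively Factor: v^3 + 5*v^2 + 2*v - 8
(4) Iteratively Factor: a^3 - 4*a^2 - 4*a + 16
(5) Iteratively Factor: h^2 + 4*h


(1) = (m - 3)*(m^3 + 5*m^2 + 4*m) = (m - 3)*(m + 1)*(m^2 + 4*m) = (m - 3)*(m + 1)*(m + 4)*(m)
(2) = (d)*(d^3 - 8*d^2 + 21*d - 18) = d*(d - 3)*(d^2 - 5*d + 6) = d*(d - 3)*(d - 2)*(d - 3)
(3) = (v - 1)*(v^2 + 6*v + 8) = (v - 1)*(v + 4)*(v + 2)
(4) = (a + 2)*(a^2 - 6*a + 8) = (a - 4)*(a + 2)*(a - 2)
(5) = (h)*(h + 4)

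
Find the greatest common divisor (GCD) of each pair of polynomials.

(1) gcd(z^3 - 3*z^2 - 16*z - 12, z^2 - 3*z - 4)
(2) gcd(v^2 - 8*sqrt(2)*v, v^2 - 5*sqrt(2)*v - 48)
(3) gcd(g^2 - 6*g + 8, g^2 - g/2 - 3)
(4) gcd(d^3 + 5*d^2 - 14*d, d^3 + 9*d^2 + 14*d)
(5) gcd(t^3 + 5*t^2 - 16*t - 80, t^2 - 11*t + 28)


(1) = gcd((z - 6)*(z + 1)*(z + 2), (z - 4)*(z + 1)) = z + 1
(2) = gcd(v*(v - 8*sqrt(2)), (v - 8*sqrt(2))*(v + 3*sqrt(2))) = v - 8*sqrt(2)
(3) = gcd((g - 4)*(g - 2), (g - 2)*(g + 3/2)) = g - 2
(4) = d^2 + 7*d
(5) = gcd((t - 4)*(t + 4)*(t + 5), (t - 7)*(t - 4)) = t - 4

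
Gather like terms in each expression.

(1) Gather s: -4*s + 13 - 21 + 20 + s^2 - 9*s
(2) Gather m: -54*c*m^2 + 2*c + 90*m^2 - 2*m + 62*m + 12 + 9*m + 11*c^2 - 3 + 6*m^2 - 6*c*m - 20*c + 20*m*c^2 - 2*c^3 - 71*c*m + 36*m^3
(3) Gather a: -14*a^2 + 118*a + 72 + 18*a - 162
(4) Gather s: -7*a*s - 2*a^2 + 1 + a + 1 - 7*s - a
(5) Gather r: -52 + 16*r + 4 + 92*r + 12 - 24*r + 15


(1) = s^2 - 13*s + 12
(2) = -2*c^3 + 11*c^2 - 18*c + 36*m^3 + m^2*(96 - 54*c) + m*(20*c^2 - 77*c + 69) + 9
(3) = -14*a^2 + 136*a - 90
(4) = -2*a^2 + s*(-7*a - 7) + 2
(5) = 84*r - 21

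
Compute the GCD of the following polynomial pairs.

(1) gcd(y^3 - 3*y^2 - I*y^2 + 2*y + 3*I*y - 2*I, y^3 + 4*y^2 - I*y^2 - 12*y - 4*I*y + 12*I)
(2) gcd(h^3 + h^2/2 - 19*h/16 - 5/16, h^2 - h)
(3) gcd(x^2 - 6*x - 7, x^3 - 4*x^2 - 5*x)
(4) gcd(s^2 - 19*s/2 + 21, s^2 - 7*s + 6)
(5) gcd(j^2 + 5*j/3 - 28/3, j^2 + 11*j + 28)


(1) = y^2 + y*(-2 - I) + 2*I
(2) = gcd((h - 1)*(h + 1/4)*(h + 5/4), h*(h - 1)) = h - 1
(3) = x + 1
(4) = gcd((s - 6)*(s - 7/2), (s - 6)*(s - 1)) = s - 6
(5) = gcd((j - 7/3)*(j + 4), (j + 4)*(j + 7)) = j + 4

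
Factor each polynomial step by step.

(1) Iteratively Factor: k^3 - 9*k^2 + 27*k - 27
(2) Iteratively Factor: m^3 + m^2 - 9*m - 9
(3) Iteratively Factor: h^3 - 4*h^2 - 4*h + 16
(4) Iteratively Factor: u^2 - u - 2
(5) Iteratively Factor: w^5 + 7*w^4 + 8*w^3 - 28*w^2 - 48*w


(1) = (k - 3)*(k^2 - 6*k + 9) = (k - 3)^2*(k - 3)
(2) = (m + 1)*(m^2 - 9) = (m + 1)*(m + 3)*(m - 3)
(3) = (h - 4)*(h^2 - 4) = (h - 4)*(h - 2)*(h + 2)
(4) = (u + 1)*(u - 2)
(5) = (w + 2)*(w^4 + 5*w^3 - 2*w^2 - 24*w) = (w + 2)*(w + 4)*(w^3 + w^2 - 6*w) = (w + 2)*(w + 3)*(w + 4)*(w^2 - 2*w) = (w - 2)*(w + 2)*(w + 3)*(w + 4)*(w)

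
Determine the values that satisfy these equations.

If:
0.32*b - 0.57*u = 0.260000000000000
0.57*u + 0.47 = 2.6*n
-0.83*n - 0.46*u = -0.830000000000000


Then:
b = 2.70
n = 0.41
u = 1.06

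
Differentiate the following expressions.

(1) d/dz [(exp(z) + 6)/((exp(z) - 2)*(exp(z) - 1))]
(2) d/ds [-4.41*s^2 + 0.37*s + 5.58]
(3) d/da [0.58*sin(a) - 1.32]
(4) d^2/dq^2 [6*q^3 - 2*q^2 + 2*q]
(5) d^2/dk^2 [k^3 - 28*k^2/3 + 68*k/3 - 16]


(1) = (-exp(2*z) - 12*exp(z) + 20)*exp(z)/(exp(4*z) - 6*exp(3*z) + 13*exp(2*z) - 12*exp(z) + 4)
(2) = 0.37 - 8.82*s
(3) = 0.58*cos(a)
(4) = 36*q - 4
(5) = 6*k - 56/3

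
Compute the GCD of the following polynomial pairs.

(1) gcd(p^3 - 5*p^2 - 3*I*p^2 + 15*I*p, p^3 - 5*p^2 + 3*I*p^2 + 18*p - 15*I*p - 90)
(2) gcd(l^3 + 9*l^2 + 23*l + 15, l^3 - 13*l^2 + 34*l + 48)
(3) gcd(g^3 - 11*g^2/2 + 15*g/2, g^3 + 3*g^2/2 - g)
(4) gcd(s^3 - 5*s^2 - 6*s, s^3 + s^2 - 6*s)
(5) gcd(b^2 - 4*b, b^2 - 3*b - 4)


(1) = gcd(p*(p - 5)*(p - 3*I), (p - 5)*(p - 3*I)*(p + 6*I)) = p^2 + p*(-5 - 3*I) + 15*I
(2) = l + 1
(3) = g
(4) = gcd(s*(s - 6)*(s + 1), s*(s - 2)*(s + 3)) = s
(5) = b - 4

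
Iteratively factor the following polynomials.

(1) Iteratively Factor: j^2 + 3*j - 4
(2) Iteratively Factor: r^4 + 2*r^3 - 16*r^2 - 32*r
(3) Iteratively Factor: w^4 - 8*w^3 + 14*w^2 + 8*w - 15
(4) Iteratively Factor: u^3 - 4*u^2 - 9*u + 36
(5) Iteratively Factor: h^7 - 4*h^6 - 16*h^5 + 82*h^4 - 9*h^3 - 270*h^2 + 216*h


(1) = (j + 4)*(j - 1)
(2) = (r + 4)*(r^3 - 2*r^2 - 8*r) = r*(r + 4)*(r^2 - 2*r - 8) = r*(r - 4)*(r + 4)*(r + 2)
(3) = (w + 1)*(w^3 - 9*w^2 + 23*w - 15) = (w - 3)*(w + 1)*(w^2 - 6*w + 5) = (w - 3)*(w - 1)*(w + 1)*(w - 5)
(4) = (u - 3)*(u^2 - u - 12) = (u - 3)*(u + 3)*(u - 4)
(5) = (h + 2)*(h^6 - 6*h^5 - 4*h^4 + 90*h^3 - 189*h^2 + 108*h) = (h + 2)*(h + 4)*(h^5 - 10*h^4 + 36*h^3 - 54*h^2 + 27*h) = (h - 3)*(h + 2)*(h + 4)*(h^4 - 7*h^3 + 15*h^2 - 9*h) = h*(h - 3)*(h + 2)*(h + 4)*(h^3 - 7*h^2 + 15*h - 9) = h*(h - 3)^2*(h + 2)*(h + 4)*(h^2 - 4*h + 3) = h*(h - 3)^2*(h - 1)*(h + 2)*(h + 4)*(h - 3)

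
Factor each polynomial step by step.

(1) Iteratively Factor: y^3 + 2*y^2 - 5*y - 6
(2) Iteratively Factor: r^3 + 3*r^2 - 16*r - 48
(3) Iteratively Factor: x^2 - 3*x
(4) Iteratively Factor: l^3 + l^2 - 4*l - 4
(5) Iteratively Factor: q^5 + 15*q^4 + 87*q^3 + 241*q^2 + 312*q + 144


(1) = (y + 3)*(y^2 - y - 2) = (y - 2)*(y + 3)*(y + 1)
(2) = (r + 3)*(r^2 - 16) = (r + 3)*(r + 4)*(r - 4)
(3) = (x - 3)*(x)
(4) = (l + 1)*(l^2 - 4) = (l + 1)*(l + 2)*(l - 2)
(5) = (q + 1)*(q^4 + 14*q^3 + 73*q^2 + 168*q + 144) = (q + 1)*(q + 4)*(q^3 + 10*q^2 + 33*q + 36) = (q + 1)*(q + 4)^2*(q^2 + 6*q + 9) = (q + 1)*(q + 3)*(q + 4)^2*(q + 3)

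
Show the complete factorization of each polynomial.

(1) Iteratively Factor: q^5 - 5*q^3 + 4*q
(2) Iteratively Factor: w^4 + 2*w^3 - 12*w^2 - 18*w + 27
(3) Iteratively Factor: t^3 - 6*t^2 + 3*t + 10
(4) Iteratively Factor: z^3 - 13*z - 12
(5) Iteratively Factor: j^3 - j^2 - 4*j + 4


(1) = (q + 1)*(q^4 - q^3 - 4*q^2 + 4*q) = (q - 1)*(q + 1)*(q^3 - 4*q) = (q - 1)*(q + 1)*(q + 2)*(q^2 - 2*q) = (q - 2)*(q - 1)*(q + 1)*(q + 2)*(q)
(2) = (w + 3)*(w^3 - w^2 - 9*w + 9) = (w - 1)*(w + 3)*(w^2 - 9) = (w - 3)*(w - 1)*(w + 3)*(w + 3)
(3) = (t - 2)*(t^2 - 4*t - 5) = (t - 5)*(t - 2)*(t + 1)
(4) = (z + 3)*(z^2 - 3*z - 4) = (z + 1)*(z + 3)*(z - 4)
(5) = (j - 1)*(j^2 - 4) = (j - 2)*(j - 1)*(j + 2)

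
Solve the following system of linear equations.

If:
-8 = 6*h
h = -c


Then:
c = 4/3
h = -4/3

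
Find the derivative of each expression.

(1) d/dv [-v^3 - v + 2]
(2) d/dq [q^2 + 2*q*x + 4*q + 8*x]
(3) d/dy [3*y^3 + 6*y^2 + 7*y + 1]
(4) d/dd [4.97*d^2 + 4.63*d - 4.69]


(1) = -3*v^2 - 1
(2) = 2*q + 2*x + 4
(3) = 9*y^2 + 12*y + 7
(4) = 9.94*d + 4.63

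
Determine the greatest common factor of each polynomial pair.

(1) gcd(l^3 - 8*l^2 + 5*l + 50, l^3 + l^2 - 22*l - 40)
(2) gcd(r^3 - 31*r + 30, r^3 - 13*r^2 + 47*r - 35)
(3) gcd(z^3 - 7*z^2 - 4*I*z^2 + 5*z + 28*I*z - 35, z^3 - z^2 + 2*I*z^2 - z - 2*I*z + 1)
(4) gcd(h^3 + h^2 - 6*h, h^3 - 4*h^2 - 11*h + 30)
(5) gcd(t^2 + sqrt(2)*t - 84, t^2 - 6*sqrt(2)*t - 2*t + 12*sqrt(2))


(1) = gcd((l - 5)^2*(l + 2), (l - 5)*(l + 2)*(l + 4)) = l^2 - 3*l - 10
(2) = r^2 - 6*r + 5
(3) = gcd((z - 7)*(z - 5*I)*(z + I), (z - 1)*(z + I)^2) = z + I
(4) = h^2 + h - 6
(5) = gcd((t - 6*sqrt(2))*(t + 7*sqrt(2)), (t - 2)*(t - 6*sqrt(2))) = t - 6*sqrt(2)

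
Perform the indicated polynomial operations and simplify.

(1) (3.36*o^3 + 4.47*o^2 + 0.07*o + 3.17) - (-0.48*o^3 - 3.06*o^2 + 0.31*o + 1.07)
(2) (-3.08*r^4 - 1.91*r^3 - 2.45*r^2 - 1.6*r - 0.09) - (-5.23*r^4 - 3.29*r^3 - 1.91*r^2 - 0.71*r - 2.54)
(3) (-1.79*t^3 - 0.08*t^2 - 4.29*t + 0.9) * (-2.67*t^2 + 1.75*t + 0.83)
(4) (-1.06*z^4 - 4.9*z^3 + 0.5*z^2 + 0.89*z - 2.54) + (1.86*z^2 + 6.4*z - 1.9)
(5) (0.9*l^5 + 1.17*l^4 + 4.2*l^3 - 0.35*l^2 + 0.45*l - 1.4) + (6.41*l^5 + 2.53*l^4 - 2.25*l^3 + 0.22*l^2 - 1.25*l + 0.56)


(1) = 3.84*o^3 + 7.53*o^2 - 0.24*o + 2.1
(2) = 2.15*r^4 + 1.38*r^3 - 0.54*r^2 - 0.89*r + 2.45
(3) = 4.7793*t^5 - 2.9189*t^4 + 9.8286*t^3 - 9.9769*t^2 - 1.9857*t + 0.747
(4) = -1.06*z^4 - 4.9*z^3 + 2.36*z^2 + 7.29*z - 4.44
(5) = 7.31*l^5 + 3.7*l^4 + 1.95*l^3 - 0.13*l^2 - 0.8*l - 0.84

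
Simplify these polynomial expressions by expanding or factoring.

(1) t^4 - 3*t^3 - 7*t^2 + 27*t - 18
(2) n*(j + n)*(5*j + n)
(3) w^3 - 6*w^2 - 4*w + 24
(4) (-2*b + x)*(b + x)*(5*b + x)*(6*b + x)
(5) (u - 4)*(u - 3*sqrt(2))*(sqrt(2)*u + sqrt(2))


(1) = (t - 3)*(t - 2)*(t - 1)*(t + 3)
(2) = 5*j^2*n + 6*j*n^2 + n^3
(3) = (w - 6)*(w - 2)*(w + 2)
(4) = -60*b^4 - 52*b^3*x + 17*b^2*x^2 + 10*b*x^3 + x^4
(5) = sqrt(2)*u^3 - 6*u^2 - 3*sqrt(2)*u^2 - 4*sqrt(2)*u + 18*u + 24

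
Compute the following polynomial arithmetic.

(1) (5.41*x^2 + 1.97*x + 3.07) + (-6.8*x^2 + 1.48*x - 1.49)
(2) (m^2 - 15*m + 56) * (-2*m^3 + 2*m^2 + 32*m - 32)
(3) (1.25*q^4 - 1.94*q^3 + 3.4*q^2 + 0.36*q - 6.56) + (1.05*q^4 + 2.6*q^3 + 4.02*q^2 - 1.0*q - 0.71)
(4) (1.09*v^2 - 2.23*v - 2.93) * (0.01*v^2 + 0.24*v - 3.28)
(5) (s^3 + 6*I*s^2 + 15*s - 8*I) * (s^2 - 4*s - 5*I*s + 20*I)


(1) = -1.39*x^2 + 3.45*x + 1.58
(2) = -2*m^5 + 32*m^4 - 110*m^3 - 400*m^2 + 2272*m - 1792
(3) = 2.3*q^4 + 0.66*q^3 + 7.42*q^2 - 0.64*q - 7.27
(4) = 0.0109*v^4 + 0.2393*v^3 - 4.1397*v^2 + 6.6112*v + 9.6104
(5) = s^5 - 4*s^4 + I*s^4 + 45*s^3 - 4*I*s^3 - 180*s^2 - 83*I*s^2 - 40*s + 332*I*s + 160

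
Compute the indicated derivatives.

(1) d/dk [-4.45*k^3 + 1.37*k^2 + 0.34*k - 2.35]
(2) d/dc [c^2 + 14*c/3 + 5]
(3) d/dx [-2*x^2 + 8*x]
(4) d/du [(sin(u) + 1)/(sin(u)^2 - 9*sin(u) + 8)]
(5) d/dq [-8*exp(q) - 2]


(1) = -13.35*k^2 + 2.74*k + 0.34
(2) = 2*c + 14/3
(3) = 8 - 4*x
(4) = (-2*sin(u) + cos(u)^2 + 16)*cos(u)/(sin(u)^2 - 9*sin(u) + 8)^2
(5) = -8*exp(q)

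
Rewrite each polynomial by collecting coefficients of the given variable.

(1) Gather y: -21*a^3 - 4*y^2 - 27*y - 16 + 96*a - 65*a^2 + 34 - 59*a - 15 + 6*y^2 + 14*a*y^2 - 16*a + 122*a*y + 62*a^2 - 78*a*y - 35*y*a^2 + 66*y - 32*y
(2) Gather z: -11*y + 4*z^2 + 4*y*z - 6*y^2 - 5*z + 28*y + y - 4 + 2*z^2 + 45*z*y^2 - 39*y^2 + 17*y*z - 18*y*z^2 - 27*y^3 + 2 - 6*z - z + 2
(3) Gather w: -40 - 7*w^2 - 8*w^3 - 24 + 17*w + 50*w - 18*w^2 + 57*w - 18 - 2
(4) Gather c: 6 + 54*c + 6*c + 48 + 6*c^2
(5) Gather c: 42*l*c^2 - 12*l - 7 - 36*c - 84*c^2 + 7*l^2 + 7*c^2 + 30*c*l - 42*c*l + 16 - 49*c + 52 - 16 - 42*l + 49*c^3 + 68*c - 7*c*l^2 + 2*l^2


(1) = -21*a^3 - 3*a^2 + 21*a + y^2*(14*a + 2) + y*(-35*a^2 + 44*a + 7) + 3
(2) = -27*y^3 - 45*y^2 + 18*y + z^2*(6 - 18*y) + z*(45*y^2 + 21*y - 12)
(3) = -8*w^3 - 25*w^2 + 124*w - 84
(4) = 6*c^2 + 60*c + 54
(5) = 49*c^3 + c^2*(42*l - 77) + c*(-7*l^2 - 12*l - 17) + 9*l^2 - 54*l + 45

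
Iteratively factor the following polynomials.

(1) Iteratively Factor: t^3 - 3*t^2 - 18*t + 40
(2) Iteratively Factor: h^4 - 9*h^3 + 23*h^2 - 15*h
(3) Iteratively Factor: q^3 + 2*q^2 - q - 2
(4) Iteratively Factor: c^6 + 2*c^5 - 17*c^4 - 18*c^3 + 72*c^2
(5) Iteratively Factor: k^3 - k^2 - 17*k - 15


(1) = (t - 5)*(t^2 + 2*t - 8) = (t - 5)*(t - 2)*(t + 4)
(2) = (h - 5)*(h^3 - 4*h^2 + 3*h) = (h - 5)*(h - 3)*(h^2 - h) = h*(h - 5)*(h - 3)*(h - 1)
(3) = (q + 1)*(q^2 + q - 2) = (q - 1)*(q + 1)*(q + 2)
(4) = (c + 4)*(c^5 - 2*c^4 - 9*c^3 + 18*c^2) = (c + 3)*(c + 4)*(c^4 - 5*c^3 + 6*c^2) = c*(c + 3)*(c + 4)*(c^3 - 5*c^2 + 6*c) = c*(c - 2)*(c + 3)*(c + 4)*(c^2 - 3*c) = c*(c - 3)*(c - 2)*(c + 3)*(c + 4)*(c)
(5) = (k + 3)*(k^2 - 4*k - 5) = (k - 5)*(k + 3)*(k + 1)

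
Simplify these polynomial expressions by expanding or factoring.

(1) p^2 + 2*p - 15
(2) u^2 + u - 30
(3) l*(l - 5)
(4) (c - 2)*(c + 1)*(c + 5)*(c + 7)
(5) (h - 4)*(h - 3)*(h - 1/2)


(1) = (p - 3)*(p + 5)
(2) = (u - 5)*(u + 6)
(3) = l^2 - 5*l
(4) = c^4 + 11*c^3 + 21*c^2 - 59*c - 70
(5) = h^3 - 15*h^2/2 + 31*h/2 - 6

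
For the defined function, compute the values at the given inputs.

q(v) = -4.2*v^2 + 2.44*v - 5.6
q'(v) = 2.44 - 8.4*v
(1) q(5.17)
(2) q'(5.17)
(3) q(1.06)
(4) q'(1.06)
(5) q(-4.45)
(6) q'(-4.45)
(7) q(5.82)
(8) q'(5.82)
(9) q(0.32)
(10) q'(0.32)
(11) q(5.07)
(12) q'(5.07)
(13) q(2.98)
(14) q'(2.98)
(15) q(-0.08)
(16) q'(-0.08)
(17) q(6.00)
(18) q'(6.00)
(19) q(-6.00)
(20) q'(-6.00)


(1) = -105.25
(2) = -40.99
(3) = -7.73
(4) = -6.46
(5) = -99.63
(6) = 39.82
(7) = -133.66
(8) = -46.45
(9) = -5.25
(10) = -0.25
(11) = -101.19
(12) = -40.15
(13) = -35.63
(14) = -22.59
(15) = -5.82
(16) = 3.11
(17) = -142.16
(18) = -47.96
(19) = -171.44
(20) = 52.84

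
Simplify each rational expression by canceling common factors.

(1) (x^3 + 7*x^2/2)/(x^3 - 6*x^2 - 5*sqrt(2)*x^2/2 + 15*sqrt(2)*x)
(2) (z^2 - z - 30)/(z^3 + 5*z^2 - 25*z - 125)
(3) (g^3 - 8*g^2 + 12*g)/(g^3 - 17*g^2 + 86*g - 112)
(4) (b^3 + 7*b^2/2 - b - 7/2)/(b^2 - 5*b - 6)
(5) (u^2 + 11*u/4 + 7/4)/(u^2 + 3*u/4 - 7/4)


(1) = (4*x^2 + 14*x)/(4*x^2 + x*(-24 - 10*sqrt(2)) + 60*sqrt(2))
(2) = (z - 6)/(z^2 - 25)
(3) = (g^2 - 6*g)/(g^2 - 15*g + 56)
(4) = (2*b^2 + 5*b - 7)/(2*b - 12)
(5) = (u + 1)/(u - 1)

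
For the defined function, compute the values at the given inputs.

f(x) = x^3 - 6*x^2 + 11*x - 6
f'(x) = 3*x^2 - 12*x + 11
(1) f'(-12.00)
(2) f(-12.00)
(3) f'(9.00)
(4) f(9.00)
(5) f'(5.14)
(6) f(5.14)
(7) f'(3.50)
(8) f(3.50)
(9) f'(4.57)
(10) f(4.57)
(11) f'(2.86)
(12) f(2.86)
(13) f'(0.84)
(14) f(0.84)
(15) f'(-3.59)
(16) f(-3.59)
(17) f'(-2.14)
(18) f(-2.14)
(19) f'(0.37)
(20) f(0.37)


(1) = 587.00
(2) = -2730.00
(3) = 146.00
(4) = 336.00
(5) = 28.58
(6) = 27.82
(7) = 5.75
(8) = 1.88
(9) = 18.81
(10) = 14.40
(11) = 1.22
(12) = -0.22
(13) = 3.04
(14) = -0.40
(15) = 92.74
(16) = -169.09
(17) = 50.42
(18) = -66.82
(19) = 6.97
(20) = -2.70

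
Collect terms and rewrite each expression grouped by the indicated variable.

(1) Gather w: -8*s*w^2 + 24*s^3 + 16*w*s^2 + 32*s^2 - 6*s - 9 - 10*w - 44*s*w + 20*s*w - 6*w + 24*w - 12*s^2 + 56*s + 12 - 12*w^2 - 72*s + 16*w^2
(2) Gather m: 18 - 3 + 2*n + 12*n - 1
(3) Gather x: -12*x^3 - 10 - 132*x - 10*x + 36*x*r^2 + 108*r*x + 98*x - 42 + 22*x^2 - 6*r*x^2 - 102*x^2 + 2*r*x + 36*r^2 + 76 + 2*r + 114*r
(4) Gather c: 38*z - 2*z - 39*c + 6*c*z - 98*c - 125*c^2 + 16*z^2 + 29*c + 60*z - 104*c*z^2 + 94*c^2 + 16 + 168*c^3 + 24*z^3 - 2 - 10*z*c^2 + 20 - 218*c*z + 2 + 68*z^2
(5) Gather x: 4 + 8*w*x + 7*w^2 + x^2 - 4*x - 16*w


(1) = 24*s^3 + 20*s^2 - 22*s + w^2*(4 - 8*s) + w*(16*s^2 - 24*s + 8) + 3
(2) = 14*n + 14
(3) = 36*r^2 + 116*r - 12*x^3 + x^2*(-6*r - 80) + x*(36*r^2 + 110*r - 44) + 24
(4) = 168*c^3 + c^2*(-10*z - 31) + c*(-104*z^2 - 212*z - 108) + 24*z^3 + 84*z^2 + 96*z + 36
(5) = 7*w^2 - 16*w + x^2 + x*(8*w - 4) + 4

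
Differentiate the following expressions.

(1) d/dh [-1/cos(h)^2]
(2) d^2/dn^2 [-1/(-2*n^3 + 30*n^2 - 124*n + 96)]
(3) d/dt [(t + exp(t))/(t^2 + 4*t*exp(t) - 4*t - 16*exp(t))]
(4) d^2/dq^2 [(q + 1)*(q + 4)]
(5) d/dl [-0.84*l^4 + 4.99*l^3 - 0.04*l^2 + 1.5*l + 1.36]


(1) = -2*sin(h)/cos(h)^3
(2) = (3*(5 - n)*(n^3 - 15*n^2 + 62*n - 48) + (3*n^2 - 30*n + 62)^2)/(n^3 - 15*n^2 + 62*n - 48)^3
(3) = (-2*(t + exp(t))*(2*t*exp(t) + t - 6*exp(t) - 2) + (exp(t) + 1)*(t^2 + 4*t*exp(t) - 4*t - 16*exp(t)))/(t^2 + 4*t*exp(t) - 4*t - 16*exp(t))^2
(4) = 2
(5) = -3.36*l^3 + 14.97*l^2 - 0.08*l + 1.5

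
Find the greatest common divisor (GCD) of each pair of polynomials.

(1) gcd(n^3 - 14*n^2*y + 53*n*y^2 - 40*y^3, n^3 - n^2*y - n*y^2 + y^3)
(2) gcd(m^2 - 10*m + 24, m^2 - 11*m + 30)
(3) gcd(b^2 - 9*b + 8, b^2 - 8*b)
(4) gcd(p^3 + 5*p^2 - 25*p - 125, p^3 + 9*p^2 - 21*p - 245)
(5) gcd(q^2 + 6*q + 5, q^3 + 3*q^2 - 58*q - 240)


(1) = -n + y
(2) = m - 6
(3) = b - 8
(4) = gcd((p - 5)*(p + 5)^2, (p - 5)*(p + 7)^2) = p - 5
(5) = q + 5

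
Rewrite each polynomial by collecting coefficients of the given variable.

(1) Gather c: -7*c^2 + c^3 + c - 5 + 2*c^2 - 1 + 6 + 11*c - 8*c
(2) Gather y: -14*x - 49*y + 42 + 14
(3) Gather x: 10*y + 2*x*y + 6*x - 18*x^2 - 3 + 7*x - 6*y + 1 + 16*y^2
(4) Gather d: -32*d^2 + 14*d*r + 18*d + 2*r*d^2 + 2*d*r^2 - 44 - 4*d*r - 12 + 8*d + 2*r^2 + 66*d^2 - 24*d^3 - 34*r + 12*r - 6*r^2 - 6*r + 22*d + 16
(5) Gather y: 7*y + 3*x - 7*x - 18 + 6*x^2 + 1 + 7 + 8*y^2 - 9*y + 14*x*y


(1) = c^3 - 5*c^2 + 4*c
(2) = -14*x - 49*y + 56
(3) = -18*x^2 + x*(2*y + 13) + 16*y^2 + 4*y - 2
(4) = -24*d^3 + d^2*(2*r + 34) + d*(2*r^2 + 10*r + 48) - 4*r^2 - 28*r - 40
(5) = 6*x^2 - 4*x + 8*y^2 + y*(14*x - 2) - 10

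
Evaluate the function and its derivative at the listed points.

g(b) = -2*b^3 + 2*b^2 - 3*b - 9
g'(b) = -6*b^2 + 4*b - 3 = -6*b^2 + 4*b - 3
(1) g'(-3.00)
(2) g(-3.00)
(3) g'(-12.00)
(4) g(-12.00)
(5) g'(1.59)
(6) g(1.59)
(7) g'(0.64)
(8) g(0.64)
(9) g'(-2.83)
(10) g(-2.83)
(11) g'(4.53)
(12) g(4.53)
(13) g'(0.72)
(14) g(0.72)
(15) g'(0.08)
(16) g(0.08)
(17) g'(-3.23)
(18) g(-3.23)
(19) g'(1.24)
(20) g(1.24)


(1) = -69.00
(2) = 72.00
(3) = -915.00
(4) = 3771.00
(5) = -11.81
(6) = -16.75
(7) = -2.90
(8) = -10.63
(9) = -62.37
(10) = 60.84
(11) = -108.01
(12) = -167.47
(13) = -3.23
(14) = -10.87
(15) = -2.72
(16) = -9.23
(17) = -78.52
(18) = 88.95
(19) = -7.27
(20) = -13.46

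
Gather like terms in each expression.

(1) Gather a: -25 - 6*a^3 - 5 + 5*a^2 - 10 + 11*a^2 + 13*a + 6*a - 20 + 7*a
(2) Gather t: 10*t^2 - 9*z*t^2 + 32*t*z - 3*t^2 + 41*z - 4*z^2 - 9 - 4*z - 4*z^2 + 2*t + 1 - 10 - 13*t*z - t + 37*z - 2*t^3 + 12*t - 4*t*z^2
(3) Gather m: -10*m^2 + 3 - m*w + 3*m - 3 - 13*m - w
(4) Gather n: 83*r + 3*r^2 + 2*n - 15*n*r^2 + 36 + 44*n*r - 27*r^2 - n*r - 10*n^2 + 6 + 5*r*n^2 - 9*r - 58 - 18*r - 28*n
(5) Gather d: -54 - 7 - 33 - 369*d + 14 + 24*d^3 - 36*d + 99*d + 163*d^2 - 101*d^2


(1) = -6*a^3 + 16*a^2 + 26*a - 60
(2) = -2*t^3 + t^2*(7 - 9*z) + t*(-4*z^2 + 19*z + 13) - 8*z^2 + 74*z - 18
(3) = -10*m^2 + m*(-w - 10) - w
(4) = n^2*(5*r - 10) + n*(-15*r^2 + 43*r - 26) - 24*r^2 + 56*r - 16
(5) = 24*d^3 + 62*d^2 - 306*d - 80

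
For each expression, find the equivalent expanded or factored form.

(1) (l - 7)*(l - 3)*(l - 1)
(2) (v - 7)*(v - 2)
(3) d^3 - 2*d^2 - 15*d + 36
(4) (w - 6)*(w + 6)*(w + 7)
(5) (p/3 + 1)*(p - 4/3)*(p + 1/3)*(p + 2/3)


(1) = l^3 - 11*l^2 + 31*l - 21
(2) = v^2 - 9*v + 14
(3) = (d - 3)^2*(d + 4)
(4) = w^3 + 7*w^2 - 36*w - 252
(5) = p^4/3 + 8*p^3/9 - 19*p^2/27 - 98*p/81 - 8/27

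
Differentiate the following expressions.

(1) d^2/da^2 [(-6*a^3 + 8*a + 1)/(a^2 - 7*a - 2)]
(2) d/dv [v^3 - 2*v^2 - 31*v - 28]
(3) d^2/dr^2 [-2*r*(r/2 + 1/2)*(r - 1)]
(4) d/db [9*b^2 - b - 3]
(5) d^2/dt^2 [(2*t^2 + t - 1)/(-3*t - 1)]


(1) = 2*(-298*a^3 - 249*a^2 - 45*a - 61)/(a^6 - 21*a^5 + 141*a^4 - 259*a^3 - 282*a^2 - 84*a - 8)
(2) = 3*v^2 - 4*v - 31
(3) = -6*r
(4) = 18*b - 1
(5) = 20/(27*t^3 + 27*t^2 + 9*t + 1)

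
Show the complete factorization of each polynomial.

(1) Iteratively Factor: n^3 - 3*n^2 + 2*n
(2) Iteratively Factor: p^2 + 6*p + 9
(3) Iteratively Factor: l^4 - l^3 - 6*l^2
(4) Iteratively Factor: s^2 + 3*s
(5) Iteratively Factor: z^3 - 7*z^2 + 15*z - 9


(1) = (n - 1)*(n^2 - 2*n) = n*(n - 1)*(n - 2)
(2) = (p + 3)*(p + 3)
(3) = (l - 3)*(l^3 + 2*l^2) = l*(l - 3)*(l^2 + 2*l) = l*(l - 3)*(l + 2)*(l)
(4) = (s)*(s + 3)
(5) = (z - 3)*(z^2 - 4*z + 3) = (z - 3)*(z - 1)*(z - 3)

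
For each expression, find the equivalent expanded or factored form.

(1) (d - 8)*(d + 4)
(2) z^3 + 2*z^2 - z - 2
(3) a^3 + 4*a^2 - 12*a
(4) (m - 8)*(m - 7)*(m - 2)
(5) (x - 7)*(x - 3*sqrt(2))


(1) = d^2 - 4*d - 32
(2) = (z - 1)*(z + 1)*(z + 2)
(3) = a*(a - 2)*(a + 6)
(4) = m^3 - 17*m^2 + 86*m - 112
(5) = x^2 - 7*x - 3*sqrt(2)*x + 21*sqrt(2)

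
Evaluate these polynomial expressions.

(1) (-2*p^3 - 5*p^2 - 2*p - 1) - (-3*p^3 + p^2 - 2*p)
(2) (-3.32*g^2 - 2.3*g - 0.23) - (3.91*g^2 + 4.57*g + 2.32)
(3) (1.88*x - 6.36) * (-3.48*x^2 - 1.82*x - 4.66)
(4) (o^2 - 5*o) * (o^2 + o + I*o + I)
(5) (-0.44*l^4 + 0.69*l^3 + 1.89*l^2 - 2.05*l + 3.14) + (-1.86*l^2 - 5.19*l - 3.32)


(1) = p^3 - 6*p^2 - 1
(2) = -7.23*g^2 - 6.87*g - 2.55
(3) = -6.5424*x^3 + 18.7112*x^2 + 2.8144*x + 29.6376
(4) = o^4 - 4*o^3 + I*o^3 - 5*o^2 - 4*I*o^2 - 5*I*o
(5) = -0.44*l^4 + 0.69*l^3 + 0.03*l^2 - 7.24*l - 0.18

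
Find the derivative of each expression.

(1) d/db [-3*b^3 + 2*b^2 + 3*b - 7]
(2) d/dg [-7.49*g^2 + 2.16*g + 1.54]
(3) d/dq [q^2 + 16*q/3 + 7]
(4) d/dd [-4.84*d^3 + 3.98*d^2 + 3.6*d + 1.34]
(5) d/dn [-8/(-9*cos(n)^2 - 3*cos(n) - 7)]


(1) = -9*b^2 + 4*b + 3
(2) = 2.16 - 14.98*g
(3) = 2*q + 16/3
(4) = -14.52*d^2 + 7.96*d + 3.6
(5) = 24*(6*cos(n) + 1)*sin(n)/(9*cos(n)^2 + 3*cos(n) + 7)^2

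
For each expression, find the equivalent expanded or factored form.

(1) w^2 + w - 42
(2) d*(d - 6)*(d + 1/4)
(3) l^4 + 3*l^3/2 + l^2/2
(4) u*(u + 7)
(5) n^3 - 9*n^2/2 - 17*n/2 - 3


(1) = (w - 6)*(w + 7)
(2) = d^3 - 23*d^2/4 - 3*d/2
(3) = l^2*(l + 1/2)*(l + 1)
(4) = u^2 + 7*u
(5) = (n - 6)*(n + 1/2)*(n + 1)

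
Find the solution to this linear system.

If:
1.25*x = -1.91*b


Then:
b = -0.654450261780105*x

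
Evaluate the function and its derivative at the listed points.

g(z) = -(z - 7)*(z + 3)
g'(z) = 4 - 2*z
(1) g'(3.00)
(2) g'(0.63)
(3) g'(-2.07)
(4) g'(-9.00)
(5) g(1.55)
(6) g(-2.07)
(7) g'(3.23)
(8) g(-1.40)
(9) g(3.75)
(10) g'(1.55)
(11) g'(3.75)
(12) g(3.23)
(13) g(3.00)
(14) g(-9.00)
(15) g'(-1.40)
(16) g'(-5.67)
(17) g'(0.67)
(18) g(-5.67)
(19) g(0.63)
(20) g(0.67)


(1) = -2.00
(2) = 2.74
(3) = 8.14
(4) = 22.00
(5) = 24.80
(6) = 8.44
(7) = -2.46
(8) = 13.44
(9) = 21.94
(10) = 0.90
(11) = -3.50
(12) = 23.49
(13) = 24.00
(14) = -96.00
(15) = 6.80
(16) = 15.34
(17) = 2.66
(18) = -33.83
(19) = 23.12
(20) = 23.23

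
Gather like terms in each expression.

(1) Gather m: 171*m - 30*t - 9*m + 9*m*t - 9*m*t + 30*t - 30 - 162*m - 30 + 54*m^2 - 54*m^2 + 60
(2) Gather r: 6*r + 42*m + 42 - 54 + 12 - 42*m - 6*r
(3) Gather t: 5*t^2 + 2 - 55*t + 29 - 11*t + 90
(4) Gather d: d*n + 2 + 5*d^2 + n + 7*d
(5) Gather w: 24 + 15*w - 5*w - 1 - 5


(1) = 0
(2) = 0
(3) = 5*t^2 - 66*t + 121
(4) = 5*d^2 + d*(n + 7) + n + 2
(5) = 10*w + 18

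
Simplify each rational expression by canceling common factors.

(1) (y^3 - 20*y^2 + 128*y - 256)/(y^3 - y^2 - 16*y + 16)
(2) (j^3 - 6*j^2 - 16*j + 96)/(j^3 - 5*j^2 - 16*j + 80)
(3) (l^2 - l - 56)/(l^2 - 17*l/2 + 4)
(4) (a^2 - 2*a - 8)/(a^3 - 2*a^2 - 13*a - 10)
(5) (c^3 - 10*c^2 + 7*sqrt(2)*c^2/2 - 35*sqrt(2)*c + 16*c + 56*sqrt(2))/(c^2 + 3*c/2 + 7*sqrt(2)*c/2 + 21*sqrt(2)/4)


(1) = (y^2 - 16*y + 64)/(y^2 + 3*y - 4)
(2) = (j - 6)/(j - 5)
(3) = (2*l + 14)/(2*l - 1)
(4) = (a - 4)/(a^2 - 4*a - 5)
(5) = (8*c^2 - 80*c + 128)/(8*c + 12)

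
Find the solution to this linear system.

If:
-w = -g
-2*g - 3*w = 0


Then:
g = 0
w = 0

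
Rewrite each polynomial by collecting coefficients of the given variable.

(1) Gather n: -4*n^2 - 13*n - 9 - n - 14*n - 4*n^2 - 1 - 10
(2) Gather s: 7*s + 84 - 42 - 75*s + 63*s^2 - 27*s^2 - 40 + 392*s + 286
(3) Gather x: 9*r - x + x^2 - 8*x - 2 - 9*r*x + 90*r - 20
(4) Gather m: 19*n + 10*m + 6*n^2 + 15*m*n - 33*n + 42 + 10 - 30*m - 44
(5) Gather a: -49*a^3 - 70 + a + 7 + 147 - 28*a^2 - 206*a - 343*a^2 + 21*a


(1) = -8*n^2 - 28*n - 20
(2) = 36*s^2 + 324*s + 288
(3) = 99*r + x^2 + x*(-9*r - 9) - 22
(4) = m*(15*n - 20) + 6*n^2 - 14*n + 8
(5) = -49*a^3 - 371*a^2 - 184*a + 84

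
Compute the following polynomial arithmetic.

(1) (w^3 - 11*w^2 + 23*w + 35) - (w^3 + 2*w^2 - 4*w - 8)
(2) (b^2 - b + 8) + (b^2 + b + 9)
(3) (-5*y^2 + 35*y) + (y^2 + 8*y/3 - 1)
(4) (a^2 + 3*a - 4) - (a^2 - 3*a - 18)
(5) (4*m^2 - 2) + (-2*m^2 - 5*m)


(1) = -13*w^2 + 27*w + 43
(2) = 2*b^2 + 17
(3) = -4*y^2 + 113*y/3 - 1
(4) = 6*a + 14
(5) = 2*m^2 - 5*m - 2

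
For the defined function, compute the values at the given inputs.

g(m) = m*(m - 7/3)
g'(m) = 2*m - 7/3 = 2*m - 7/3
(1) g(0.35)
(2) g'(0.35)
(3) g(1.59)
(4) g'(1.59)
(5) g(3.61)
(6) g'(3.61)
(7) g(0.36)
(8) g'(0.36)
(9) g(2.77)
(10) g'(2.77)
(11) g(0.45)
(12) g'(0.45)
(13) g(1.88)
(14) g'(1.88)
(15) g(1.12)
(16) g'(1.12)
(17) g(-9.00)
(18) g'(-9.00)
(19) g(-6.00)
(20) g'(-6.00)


(1) = -0.69
(2) = -1.63
(3) = -1.18
(4) = 0.85
(5) = 4.61
(6) = 4.89
(7) = -0.71
(8) = -1.61
(9) = 1.21
(10) = 3.21
(11) = -0.85
(12) = -1.43
(13) = -0.85
(14) = 1.43
(15) = -1.36
(16) = -0.09
(17) = 102.00
(18) = -20.33
(19) = 50.00
(20) = -14.33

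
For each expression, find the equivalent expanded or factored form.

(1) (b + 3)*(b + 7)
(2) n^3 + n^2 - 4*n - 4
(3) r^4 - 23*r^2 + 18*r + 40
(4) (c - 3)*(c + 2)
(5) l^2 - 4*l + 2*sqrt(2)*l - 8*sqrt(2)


(1) = b^2 + 10*b + 21
(2) = (n - 2)*(n + 1)*(n + 2)
(3) = (r - 4)*(r - 2)*(r + 1)*(r + 5)
(4) = c^2 - c - 6
(5) = (l - 4)*(l + 2*sqrt(2))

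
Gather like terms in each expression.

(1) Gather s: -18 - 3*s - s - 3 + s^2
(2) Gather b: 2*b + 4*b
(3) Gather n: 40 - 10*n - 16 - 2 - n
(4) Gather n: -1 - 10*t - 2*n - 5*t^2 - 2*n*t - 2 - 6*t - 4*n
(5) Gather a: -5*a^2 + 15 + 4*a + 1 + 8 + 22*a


(1) = s^2 - 4*s - 21
(2) = 6*b
(3) = 22 - 11*n
(4) = n*(-2*t - 6) - 5*t^2 - 16*t - 3
(5) = -5*a^2 + 26*a + 24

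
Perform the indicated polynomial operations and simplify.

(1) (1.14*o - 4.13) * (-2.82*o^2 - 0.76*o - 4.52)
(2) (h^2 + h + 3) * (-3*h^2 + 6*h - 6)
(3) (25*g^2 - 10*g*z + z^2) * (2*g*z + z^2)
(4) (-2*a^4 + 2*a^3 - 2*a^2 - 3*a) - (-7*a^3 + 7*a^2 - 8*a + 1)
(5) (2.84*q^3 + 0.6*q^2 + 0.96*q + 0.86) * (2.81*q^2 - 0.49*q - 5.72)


(1) = -3.2148*o^3 + 10.7802*o^2 - 2.014*o + 18.6676
(2) = -3*h^4 + 3*h^3 - 9*h^2 + 12*h - 18
(3) = 50*g^3*z + 5*g^2*z^2 - 8*g*z^3 + z^4
(4) = -2*a^4 + 9*a^3 - 9*a^2 + 5*a - 1
(5) = 7.9804*q^5 + 0.2944*q^4 - 13.8412*q^3 - 1.4858*q^2 - 5.9126*q - 4.9192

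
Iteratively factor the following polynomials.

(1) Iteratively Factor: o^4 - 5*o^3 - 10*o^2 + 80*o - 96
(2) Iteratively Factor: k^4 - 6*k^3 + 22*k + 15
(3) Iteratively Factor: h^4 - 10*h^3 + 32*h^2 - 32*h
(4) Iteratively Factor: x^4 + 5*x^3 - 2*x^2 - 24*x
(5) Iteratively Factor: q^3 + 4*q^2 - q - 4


(1) = (o - 2)*(o^3 - 3*o^2 - 16*o + 48) = (o - 3)*(o - 2)*(o^2 - 16) = (o - 3)*(o - 2)*(o + 4)*(o - 4)
(2) = (k - 3)*(k^3 - 3*k^2 - 9*k - 5) = (k - 3)*(k + 1)*(k^2 - 4*k - 5) = (k - 3)*(k + 1)^2*(k - 5)
(3) = (h)*(h^3 - 10*h^2 + 32*h - 32) = h*(h - 4)*(h^2 - 6*h + 8) = h*(h - 4)*(h - 2)*(h - 4)
(4) = (x + 4)*(x^3 + x^2 - 6*x) = (x + 3)*(x + 4)*(x^2 - 2*x) = (x - 2)*(x + 3)*(x + 4)*(x)
(5) = (q + 1)*(q^2 + 3*q - 4) = (q + 1)*(q + 4)*(q - 1)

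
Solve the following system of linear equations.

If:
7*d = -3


Then:
d = -3/7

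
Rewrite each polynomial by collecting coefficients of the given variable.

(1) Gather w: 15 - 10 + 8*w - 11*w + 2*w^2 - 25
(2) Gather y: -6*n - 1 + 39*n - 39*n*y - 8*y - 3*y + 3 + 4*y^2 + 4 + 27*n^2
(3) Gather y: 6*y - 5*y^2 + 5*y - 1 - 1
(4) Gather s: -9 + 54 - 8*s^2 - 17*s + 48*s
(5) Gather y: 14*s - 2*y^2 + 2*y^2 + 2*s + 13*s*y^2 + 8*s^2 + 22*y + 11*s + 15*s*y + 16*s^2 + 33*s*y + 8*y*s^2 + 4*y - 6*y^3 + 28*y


(1) = 2*w^2 - 3*w - 20
(2) = 27*n^2 + 33*n + 4*y^2 + y*(-39*n - 11) + 6
(3) = -5*y^2 + 11*y - 2
(4) = -8*s^2 + 31*s + 45
(5) = 24*s^2 + 13*s*y^2 + 27*s - 6*y^3 + y*(8*s^2 + 48*s + 54)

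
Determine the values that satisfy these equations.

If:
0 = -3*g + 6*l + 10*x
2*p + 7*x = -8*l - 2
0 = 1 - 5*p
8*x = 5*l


Then:
g = -392/495
l = -32/165
p = 1/5
x = -4/33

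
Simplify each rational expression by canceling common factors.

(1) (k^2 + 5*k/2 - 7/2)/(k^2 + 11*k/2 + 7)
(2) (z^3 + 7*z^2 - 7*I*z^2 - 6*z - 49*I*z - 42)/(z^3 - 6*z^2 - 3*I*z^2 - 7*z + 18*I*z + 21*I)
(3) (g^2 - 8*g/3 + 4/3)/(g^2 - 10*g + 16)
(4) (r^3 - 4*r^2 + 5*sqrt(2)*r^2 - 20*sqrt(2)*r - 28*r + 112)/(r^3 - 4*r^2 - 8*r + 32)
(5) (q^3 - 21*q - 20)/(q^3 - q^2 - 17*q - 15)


(1) = (k - 1)/(k + 2)
(2) = (z^3 + z^2*(7 - 7*I) + z*(-6 - 49*I) - 42)/(z^3 + z^2*(-6 - 3*I) + z*(-7 + 18*I) + 21*I)
(3) = (3*g - 2)/(3*g - 24)
(4) = (r + 7*sqrt(2))/(r + 2*sqrt(2))
(5) = (q + 4)/(q + 3)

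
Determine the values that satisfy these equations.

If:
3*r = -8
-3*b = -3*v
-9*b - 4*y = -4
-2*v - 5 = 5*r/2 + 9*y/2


Then:
b = 68/195
r = -8/3
v = 68/195
y = 14/65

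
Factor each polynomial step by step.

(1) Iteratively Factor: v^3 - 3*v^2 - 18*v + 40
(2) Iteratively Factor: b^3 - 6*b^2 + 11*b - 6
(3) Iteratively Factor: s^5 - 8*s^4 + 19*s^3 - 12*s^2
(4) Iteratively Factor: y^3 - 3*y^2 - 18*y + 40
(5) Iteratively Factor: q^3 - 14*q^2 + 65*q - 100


(1) = (v - 5)*(v^2 + 2*v - 8) = (v - 5)*(v + 4)*(v - 2)
(2) = (b - 3)*(b^2 - 3*b + 2) = (b - 3)*(b - 2)*(b - 1)
(3) = (s - 1)*(s^4 - 7*s^3 + 12*s^2) = (s - 3)*(s - 1)*(s^3 - 4*s^2) = s*(s - 3)*(s - 1)*(s^2 - 4*s) = s^2*(s - 3)*(s - 1)*(s - 4)
(4) = (y - 2)*(y^2 - y - 20) = (y - 5)*(y - 2)*(y + 4)
(5) = (q - 5)*(q^2 - 9*q + 20) = (q - 5)^2*(q - 4)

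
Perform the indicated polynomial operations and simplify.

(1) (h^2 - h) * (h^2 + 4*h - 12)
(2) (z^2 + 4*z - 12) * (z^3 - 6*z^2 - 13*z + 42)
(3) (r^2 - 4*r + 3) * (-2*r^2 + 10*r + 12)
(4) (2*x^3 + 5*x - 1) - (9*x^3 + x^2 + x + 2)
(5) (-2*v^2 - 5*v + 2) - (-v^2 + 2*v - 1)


(1) = h^4 + 3*h^3 - 16*h^2 + 12*h
(2) = z^5 - 2*z^4 - 49*z^3 + 62*z^2 + 324*z - 504
(3) = -2*r^4 + 18*r^3 - 34*r^2 - 18*r + 36
(4) = -7*x^3 - x^2 + 4*x - 3
(5) = -v^2 - 7*v + 3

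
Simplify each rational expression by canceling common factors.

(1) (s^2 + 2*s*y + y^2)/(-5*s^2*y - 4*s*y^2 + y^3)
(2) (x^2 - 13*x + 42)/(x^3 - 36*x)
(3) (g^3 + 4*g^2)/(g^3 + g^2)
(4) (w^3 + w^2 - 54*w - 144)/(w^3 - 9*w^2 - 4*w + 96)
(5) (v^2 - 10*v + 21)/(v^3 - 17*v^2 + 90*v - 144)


(1) = (s + y)/(-5*s*y + y^2)
(2) = (x - 7)/(x^2 + 6*x)
(3) = (g + 4)/(g + 1)
(4) = (w + 6)/(w - 4)
(5) = (v - 7)/(v^2 - 14*v + 48)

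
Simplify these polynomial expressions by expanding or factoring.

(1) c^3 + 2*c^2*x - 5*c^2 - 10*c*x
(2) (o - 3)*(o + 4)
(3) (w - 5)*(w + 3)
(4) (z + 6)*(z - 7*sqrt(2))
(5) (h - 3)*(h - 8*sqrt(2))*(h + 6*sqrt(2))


(1) = c*(c - 5)*(c + 2*x)
(2) = o^2 + o - 12
(3) = w^2 - 2*w - 15
(4) = z^2 - 7*sqrt(2)*z + 6*z - 42*sqrt(2)
(5) = h^3 - 3*h^2 - 2*sqrt(2)*h^2 - 96*h + 6*sqrt(2)*h + 288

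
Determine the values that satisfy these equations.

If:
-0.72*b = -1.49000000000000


Then:
b = 2.07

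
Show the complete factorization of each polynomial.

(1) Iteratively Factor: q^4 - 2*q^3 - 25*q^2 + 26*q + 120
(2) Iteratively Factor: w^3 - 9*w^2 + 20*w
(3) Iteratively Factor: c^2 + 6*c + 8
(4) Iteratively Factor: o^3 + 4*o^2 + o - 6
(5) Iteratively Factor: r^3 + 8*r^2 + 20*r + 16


(1) = (q - 5)*(q^3 + 3*q^2 - 10*q - 24) = (q - 5)*(q + 2)*(q^2 + q - 12) = (q - 5)*(q - 3)*(q + 2)*(q + 4)
(2) = (w)*(w^2 - 9*w + 20) = w*(w - 5)*(w - 4)
(3) = (c + 2)*(c + 4)
(4) = (o + 3)*(o^2 + o - 2) = (o - 1)*(o + 3)*(o + 2)
(5) = (r + 2)*(r^2 + 6*r + 8) = (r + 2)*(r + 4)*(r + 2)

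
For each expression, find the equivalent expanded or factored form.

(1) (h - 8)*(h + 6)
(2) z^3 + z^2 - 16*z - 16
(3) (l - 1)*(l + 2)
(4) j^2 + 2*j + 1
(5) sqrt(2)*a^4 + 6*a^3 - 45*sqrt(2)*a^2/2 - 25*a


(1) = h^2 - 2*h - 48
(2) = (z - 4)*(z + 1)*(z + 4)
(3) = l^2 + l - 2
(4) = (j + 1)^2
(5) = a*(a - 5*sqrt(2)/2)*(a + 5*sqrt(2))*(sqrt(2)*a + 1)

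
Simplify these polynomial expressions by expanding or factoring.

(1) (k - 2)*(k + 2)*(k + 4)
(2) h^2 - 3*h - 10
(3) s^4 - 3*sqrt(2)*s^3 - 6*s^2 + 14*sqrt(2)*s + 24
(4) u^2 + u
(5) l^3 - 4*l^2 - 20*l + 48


(1) = k^3 + 4*k^2 - 4*k - 16
(2) = (h - 5)*(h + 2)
(3) = (s - 3*sqrt(2))*(s - 2*sqrt(2))*(s + sqrt(2))^2
(4) = u*(u + 1)
(5) = (l - 6)*(l - 2)*(l + 4)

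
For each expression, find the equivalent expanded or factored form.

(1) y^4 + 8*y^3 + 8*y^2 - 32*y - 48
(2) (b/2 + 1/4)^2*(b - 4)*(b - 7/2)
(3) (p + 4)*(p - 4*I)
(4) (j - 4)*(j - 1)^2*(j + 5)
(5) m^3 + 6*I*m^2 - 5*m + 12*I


(1) = (y - 2)*(y + 2)^2*(y + 6)
(2) = b^4/4 - 13*b^3/8 + 27*b^2/16 + 97*b/32 + 7/8
(3) = p^2 + 4*p - 4*I*p - 16*I
(4) = j^4 - j^3 - 21*j^2 + 41*j - 20
(5) = (m - I)*(m + 3*I)*(m + 4*I)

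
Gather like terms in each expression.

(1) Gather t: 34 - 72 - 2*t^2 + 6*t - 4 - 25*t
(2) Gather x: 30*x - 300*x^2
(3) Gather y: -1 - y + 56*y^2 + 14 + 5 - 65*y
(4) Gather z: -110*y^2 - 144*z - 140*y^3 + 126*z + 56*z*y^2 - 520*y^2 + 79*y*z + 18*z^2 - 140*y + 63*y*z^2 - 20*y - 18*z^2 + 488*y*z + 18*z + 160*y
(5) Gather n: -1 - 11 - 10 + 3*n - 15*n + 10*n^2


(1) = -2*t^2 - 19*t - 42
(2) = -300*x^2 + 30*x
(3) = 56*y^2 - 66*y + 18
(4) = -140*y^3 - 630*y^2 + 63*y*z^2 + z*(56*y^2 + 567*y)
(5) = 10*n^2 - 12*n - 22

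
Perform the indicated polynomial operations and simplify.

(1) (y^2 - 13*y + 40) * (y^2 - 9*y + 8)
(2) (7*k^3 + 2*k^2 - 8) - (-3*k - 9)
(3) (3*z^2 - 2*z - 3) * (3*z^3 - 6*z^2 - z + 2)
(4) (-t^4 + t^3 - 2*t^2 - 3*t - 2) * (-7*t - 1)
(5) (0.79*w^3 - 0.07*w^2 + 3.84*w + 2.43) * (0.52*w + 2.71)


(1) = y^4 - 22*y^3 + 165*y^2 - 464*y + 320
(2) = 7*k^3 + 2*k^2 + 3*k + 1
(3) = 9*z^5 - 24*z^4 + 26*z^2 - z - 6
(4) = 7*t^5 - 6*t^4 + 13*t^3 + 23*t^2 + 17*t + 2
(5) = 0.4108*w^4 + 2.1045*w^3 + 1.8071*w^2 + 11.67*w + 6.5853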